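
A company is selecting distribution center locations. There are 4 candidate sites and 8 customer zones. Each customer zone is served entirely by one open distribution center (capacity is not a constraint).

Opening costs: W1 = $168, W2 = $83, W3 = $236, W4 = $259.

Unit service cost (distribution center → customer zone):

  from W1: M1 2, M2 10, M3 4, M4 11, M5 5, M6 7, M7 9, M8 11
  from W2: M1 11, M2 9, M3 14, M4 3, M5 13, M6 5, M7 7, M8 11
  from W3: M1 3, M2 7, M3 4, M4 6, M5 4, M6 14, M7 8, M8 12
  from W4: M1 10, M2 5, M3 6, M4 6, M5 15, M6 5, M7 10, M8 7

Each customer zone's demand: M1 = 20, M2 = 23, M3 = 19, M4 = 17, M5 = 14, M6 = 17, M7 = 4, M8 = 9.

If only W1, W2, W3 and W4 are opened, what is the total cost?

Total cost: 1260

Each customer zone is assigned to its cheapest site among the open ones.
{W1, W2, W3, W4}: M1→W1 2·20=40, M2→W4 5·23=115, M3→W1 4·19=76, M4→W2 3·17=51, M5→W3 4·14=56, M6→W2 5·17=85, M7→W2 7·4=28, M8→W4 7·9=63. Service 514; fixed 746; total 1260.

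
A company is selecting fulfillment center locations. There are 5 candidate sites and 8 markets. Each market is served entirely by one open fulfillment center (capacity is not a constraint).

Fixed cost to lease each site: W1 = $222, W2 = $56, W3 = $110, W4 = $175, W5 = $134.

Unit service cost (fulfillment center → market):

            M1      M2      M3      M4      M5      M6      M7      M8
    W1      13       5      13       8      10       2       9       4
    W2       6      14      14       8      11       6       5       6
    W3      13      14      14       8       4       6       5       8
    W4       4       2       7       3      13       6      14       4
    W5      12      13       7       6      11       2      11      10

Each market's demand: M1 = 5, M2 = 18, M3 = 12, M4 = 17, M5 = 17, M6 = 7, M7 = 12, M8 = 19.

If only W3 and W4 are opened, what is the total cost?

Total cost: 722

Each market is assigned to its cheapest site among the open ones.
{W3, W4}: M1→W4 4·5=20, M2→W4 2·18=36, M3→W4 7·12=84, M4→W4 3·17=51, M5→W3 4·17=68, M6→W3 6·7=42, M7→W3 5·12=60, M8→W4 4·19=76. Service 437; fixed 285; total 722.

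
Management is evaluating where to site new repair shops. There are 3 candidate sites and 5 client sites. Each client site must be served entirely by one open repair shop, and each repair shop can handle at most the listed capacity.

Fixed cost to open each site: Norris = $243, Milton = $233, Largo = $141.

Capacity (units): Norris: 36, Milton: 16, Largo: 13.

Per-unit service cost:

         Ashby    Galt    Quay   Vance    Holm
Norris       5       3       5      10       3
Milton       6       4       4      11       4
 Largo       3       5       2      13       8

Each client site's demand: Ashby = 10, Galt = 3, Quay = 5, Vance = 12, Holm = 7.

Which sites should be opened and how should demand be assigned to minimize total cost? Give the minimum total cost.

Open {Norris, Largo}: Ashby→Largo 3·10=30, Galt→Norris 3·3=9, Quay→Norris 5·5=25, Vance→Norris 10·12=120, Holm→Norris 3·7=21.
Loads: Norris carries 27/36, Largo carries 10/13. Service 205; fixed 384; total 589.
Next best feasible plan costs 594.

Minimum total cost: 589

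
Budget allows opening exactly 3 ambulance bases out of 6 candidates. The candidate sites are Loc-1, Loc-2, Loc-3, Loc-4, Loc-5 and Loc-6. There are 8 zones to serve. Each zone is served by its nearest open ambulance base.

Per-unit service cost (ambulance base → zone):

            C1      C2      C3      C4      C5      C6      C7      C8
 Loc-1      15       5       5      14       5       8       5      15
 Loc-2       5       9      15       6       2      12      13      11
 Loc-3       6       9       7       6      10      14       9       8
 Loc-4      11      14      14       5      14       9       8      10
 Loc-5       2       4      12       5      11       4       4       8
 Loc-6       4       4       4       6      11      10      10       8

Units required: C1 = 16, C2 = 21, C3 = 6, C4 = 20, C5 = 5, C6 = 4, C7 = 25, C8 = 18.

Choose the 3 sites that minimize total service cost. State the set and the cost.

With exactly 3 open, each zone uses its cheapest among the chosen.
{Loc-2, Loc-5, Loc-6}: C1→Loc-5 2·16=32, C2→Loc-5 4·21=84, C3→Loc-6 4·6=24, C4→Loc-5 5·20=100, C5→Loc-2 2·5=10, C6→Loc-5 4·4=16, C7→Loc-5 4·25=100, C8→Loc-5 8·18=144. Service cost 510.
{Loc-1, Loc-2, Loc-5}: service cost 516
{Loc-1, Loc-5, Loc-6}: service cost 525
Among all 20 size-3 choices, {Loc-2, Loc-5, Loc-6} is lowest.

Choose Loc-2, Loc-5 and Loc-6; total service cost 510.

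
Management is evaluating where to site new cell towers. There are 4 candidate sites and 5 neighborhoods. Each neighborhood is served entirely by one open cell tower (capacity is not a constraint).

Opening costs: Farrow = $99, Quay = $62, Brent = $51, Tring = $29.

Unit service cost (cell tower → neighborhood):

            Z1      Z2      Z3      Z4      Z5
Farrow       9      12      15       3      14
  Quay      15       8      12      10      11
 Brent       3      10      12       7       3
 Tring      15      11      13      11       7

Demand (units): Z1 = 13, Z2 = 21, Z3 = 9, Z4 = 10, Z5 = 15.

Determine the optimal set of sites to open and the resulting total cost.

For any fixed open set, each neighborhood goes to its cheapest open site; total = fixed + service.
{Brent}: Z1→Brent 3·13=39, Z2→Brent 10·21=210, Z3→Brent 12·9=108, Z4→Brent 7·10=70, Z5→Brent 3·15=45. Service 472; fixed 51; total 523.
{Quay, Brent}: service 430 + fixed 113 = 543
{Brent, Tring}: service 472 + fixed 80 = 552
{Farrow, Quay, Brent, Tring}: Z1→Brent 3·13=39, Z2→Quay 8·21=168, Z3→Quay 12·9=108, Z4→Farrow 3·10=30, Z5→Brent 3·15=45. Service 390; fixed 241; total 631.
No other subset beats 523.

Open Brent only; minimum total cost 523.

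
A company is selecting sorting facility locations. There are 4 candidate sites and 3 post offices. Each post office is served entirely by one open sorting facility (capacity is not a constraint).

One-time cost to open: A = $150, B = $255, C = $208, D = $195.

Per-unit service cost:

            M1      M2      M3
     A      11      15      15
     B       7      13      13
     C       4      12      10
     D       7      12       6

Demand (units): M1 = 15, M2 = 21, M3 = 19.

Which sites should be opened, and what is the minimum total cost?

Open D only; minimum total cost 666.

For any fixed open set, each post office goes to its cheapest open site; total = fixed + service.
{D}: M1→D 7·15=105, M2→D 12·21=252, M3→D 6·19=114. Service 471; fixed 195; total 666.
{C}: M1→C 4·15=60, M2→C 12·21=252, M3→C 10·19=190. Service 502; fixed 208; total 710.
{A, D}: service 471 + fixed 345 = 816
{A, B, C, D}: service 426 + fixed 808 = 1234
No other subset beats 666.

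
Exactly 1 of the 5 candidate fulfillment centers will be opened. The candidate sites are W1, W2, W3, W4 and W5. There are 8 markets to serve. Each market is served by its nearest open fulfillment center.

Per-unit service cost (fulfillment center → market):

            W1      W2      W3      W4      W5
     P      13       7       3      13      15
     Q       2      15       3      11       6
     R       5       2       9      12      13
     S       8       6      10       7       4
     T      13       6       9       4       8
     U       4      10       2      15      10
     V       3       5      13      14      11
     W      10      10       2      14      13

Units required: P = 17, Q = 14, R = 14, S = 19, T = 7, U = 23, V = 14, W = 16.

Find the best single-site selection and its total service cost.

Choose W3 only; total service cost 732.

With exactly 1 open, each market uses its cheapest among the chosen.
{W3}: P→W3 3·17=51, Q→W3 3·14=42, R→W3 9·14=126, S→W3 10·19=190, T→W3 9·7=63, U→W3 2·23=46, V→W3 13·14=182, W→W3 2·16=32. Service cost 732.
{W1}: service cost 856
{W2}: service cost 973
Among all 5 size-1 choices, {W3} is lowest.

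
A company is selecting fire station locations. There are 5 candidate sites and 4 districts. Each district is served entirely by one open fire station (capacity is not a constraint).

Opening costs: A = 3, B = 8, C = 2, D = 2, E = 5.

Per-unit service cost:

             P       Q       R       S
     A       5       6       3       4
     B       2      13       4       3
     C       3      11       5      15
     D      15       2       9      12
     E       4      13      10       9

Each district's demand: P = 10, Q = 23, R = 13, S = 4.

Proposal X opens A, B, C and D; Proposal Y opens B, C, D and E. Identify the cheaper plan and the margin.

Proposal X is cheaper by 15.

Proposal X: {A, B, C, D}: P→B 2·10=20, Q→D 2·23=46, R→A 3·13=39, S→B 3·4=12. Service 117; fixed 15; total 132.
Proposal Y: {B, C, D, E}: P→B 2·10=20, Q→D 2·23=46, R→B 4·13=52, S→B 3·4=12. Service 130; fixed 17; total 147.
Difference: |132 − 147| = 15.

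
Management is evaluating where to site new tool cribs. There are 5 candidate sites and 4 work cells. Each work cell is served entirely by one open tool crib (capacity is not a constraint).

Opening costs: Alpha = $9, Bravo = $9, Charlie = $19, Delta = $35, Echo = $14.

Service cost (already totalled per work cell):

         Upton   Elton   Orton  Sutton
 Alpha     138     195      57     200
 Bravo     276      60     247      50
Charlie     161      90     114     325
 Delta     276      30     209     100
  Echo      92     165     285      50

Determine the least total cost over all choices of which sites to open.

Minimum total cost: 287

For any fixed open set, each work cell goes to its cheapest open site; total = fixed + service.
{Alpha, Delta, Echo}: Upton→Echo 92, Elton→Delta 30, Orton→Alpha 57, Sutton→Echo 50. Service 229; fixed 58; total 287.
{Alpha, Bravo, Echo}: service 259 + fixed 32 = 291
{Alpha, Bravo, Delta, Echo}: Upton→Echo 92, Elton→Delta 30, Orton→Alpha 57, Sutton→Bravo 50. Service 229; fixed 67; total 296.
{Alpha, Bravo, Charlie, Delta, Echo}: service 229 + fixed 86 = 315
No other subset beats 287.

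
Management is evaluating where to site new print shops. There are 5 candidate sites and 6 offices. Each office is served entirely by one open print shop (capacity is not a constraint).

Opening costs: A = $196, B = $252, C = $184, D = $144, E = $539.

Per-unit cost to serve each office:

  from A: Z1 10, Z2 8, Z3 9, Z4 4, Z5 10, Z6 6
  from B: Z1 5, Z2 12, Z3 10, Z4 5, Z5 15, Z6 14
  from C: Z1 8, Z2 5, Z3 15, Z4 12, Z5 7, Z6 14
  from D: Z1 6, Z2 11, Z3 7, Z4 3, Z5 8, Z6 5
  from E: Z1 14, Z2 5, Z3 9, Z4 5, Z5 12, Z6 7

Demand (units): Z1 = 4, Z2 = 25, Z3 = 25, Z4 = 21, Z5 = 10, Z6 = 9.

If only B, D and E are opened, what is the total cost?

Total cost: 1443

Each office is assigned to its cheapest site among the open ones.
{B, D, E}: Z1→B 5·4=20, Z2→E 5·25=125, Z3→D 7·25=175, Z4→D 3·21=63, Z5→D 8·10=80, Z6→D 5·9=45. Service 508; fixed 935; total 1443.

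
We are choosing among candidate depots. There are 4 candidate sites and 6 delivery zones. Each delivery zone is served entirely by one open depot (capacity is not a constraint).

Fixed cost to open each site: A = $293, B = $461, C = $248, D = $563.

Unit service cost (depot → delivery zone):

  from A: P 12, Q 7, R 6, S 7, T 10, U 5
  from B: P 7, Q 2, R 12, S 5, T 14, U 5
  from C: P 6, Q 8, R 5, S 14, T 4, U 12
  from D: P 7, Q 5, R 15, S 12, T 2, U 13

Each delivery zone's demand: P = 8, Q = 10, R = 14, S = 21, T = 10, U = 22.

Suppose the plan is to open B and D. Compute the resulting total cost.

Each delivery zone is assigned to its cheapest site among the open ones.
{B, D}: P→B 7·8=56, Q→B 2·10=20, R→B 12·14=168, S→B 5·21=105, T→D 2·10=20, U→B 5·22=110. Service 479; fixed 1024; total 1503.

Total cost: 1503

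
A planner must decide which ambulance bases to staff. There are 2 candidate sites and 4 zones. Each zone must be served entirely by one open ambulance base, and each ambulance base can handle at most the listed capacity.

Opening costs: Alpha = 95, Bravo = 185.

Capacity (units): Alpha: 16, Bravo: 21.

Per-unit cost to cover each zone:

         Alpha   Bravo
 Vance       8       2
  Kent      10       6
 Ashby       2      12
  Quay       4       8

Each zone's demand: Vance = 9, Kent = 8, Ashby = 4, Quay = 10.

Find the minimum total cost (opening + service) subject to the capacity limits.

Minimum total cost: 394

Open {Alpha, Bravo}: Vance→Bravo 2·9=18, Kent→Bravo 6·8=48, Ashby→Alpha 2·4=8, Quay→Alpha 4·10=40.
Loads: Alpha carries 14/16, Bravo carries 17/21. Service 114; fixed 280; total 394.
Next best feasible plan costs 434.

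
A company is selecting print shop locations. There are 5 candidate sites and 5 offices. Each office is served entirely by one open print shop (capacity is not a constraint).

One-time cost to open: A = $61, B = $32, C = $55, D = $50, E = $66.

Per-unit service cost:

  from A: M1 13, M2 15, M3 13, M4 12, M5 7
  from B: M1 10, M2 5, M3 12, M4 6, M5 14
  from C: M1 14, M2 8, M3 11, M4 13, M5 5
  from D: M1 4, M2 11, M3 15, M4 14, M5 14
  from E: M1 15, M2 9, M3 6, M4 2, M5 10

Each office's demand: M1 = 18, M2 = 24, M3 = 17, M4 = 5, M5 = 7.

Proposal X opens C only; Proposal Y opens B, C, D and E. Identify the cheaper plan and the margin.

Proposal X: {C}: M1→C 14·18=252, M2→C 8·24=192, M3→C 11·17=187, M4→C 13·5=65, M5→C 5·7=35. Service 731; fixed 55; total 786.
Proposal Y: {B, C, D, E}: M1→D 4·18=72, M2→B 5·24=120, M3→E 6·17=102, M4→E 2·5=10, M5→C 5·7=35. Service 339; fixed 203; total 542.
Difference: |786 − 542| = 244.

Proposal Y is cheaper by 244.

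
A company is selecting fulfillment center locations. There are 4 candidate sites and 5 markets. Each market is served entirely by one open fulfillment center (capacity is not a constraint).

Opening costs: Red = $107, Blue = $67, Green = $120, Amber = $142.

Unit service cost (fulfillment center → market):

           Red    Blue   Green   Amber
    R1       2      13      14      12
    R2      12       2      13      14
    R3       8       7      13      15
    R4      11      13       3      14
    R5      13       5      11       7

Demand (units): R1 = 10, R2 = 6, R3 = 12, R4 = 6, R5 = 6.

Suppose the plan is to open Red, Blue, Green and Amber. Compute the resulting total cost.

Each market is assigned to its cheapest site among the open ones.
{Red, Blue, Green, Amber}: R1→Red 2·10=20, R2→Blue 2·6=12, R3→Blue 7·12=84, R4→Green 3·6=18, R5→Blue 5·6=30. Service 164; fixed 436; total 600.

Total cost: 600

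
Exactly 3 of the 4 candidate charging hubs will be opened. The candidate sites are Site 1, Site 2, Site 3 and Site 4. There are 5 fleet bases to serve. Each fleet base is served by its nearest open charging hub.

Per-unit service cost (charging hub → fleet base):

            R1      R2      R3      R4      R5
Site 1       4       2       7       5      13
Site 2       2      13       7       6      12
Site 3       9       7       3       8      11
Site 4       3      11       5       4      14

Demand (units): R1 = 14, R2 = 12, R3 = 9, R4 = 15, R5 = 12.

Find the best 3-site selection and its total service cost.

With exactly 3 open, each fleet base uses its cheapest among the chosen.
{Site 1, Site 3, Site 4}: R1→Site 4 3·14=42, R2→Site 1 2·12=24, R3→Site 3 3·9=27, R4→Site 4 4·15=60, R5→Site 3 11·12=132. Service cost 285.
{Site 1, Site 2, Site 3}: service cost 286
{Site 1, Site 2, Site 4}: service cost 301
Among all 4 size-3 choices, {Site 1, Site 3, Site 4} is lowest.

Choose Site 1, Site 3 and Site 4; total service cost 285.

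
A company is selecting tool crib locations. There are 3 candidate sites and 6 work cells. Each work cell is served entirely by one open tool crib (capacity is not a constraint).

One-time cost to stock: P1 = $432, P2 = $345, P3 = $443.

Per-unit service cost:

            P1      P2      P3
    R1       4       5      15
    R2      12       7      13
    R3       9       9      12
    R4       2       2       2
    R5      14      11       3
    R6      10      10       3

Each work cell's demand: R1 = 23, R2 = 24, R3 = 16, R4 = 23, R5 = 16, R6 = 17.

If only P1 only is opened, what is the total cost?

Each work cell is assigned to its cheapest site among the open ones.
{P1}: R1→P1 4·23=92, R2→P1 12·24=288, R3→P1 9·16=144, R4→P1 2·23=46, R5→P1 14·16=224, R6→P1 10·17=170. Service 964; fixed 432; total 1396.

Total cost: 1396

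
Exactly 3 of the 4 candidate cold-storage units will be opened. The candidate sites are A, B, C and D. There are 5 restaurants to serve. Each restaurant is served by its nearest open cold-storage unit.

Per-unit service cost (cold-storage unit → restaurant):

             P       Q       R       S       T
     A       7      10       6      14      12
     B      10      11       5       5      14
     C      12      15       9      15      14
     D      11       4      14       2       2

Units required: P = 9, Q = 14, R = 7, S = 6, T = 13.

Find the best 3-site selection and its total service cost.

With exactly 3 open, each restaurant uses its cheapest among the chosen.
{A, B, D}: P→A 7·9=63, Q→D 4·14=56, R→B 5·7=35, S→D 2·6=12, T→D 2·13=26. Service cost 192.
{A, C, D}: service cost 199
{B, C, D}: service cost 219
Among all 4 size-3 choices, {A, B, D} is lowest.

Choose A, B and D; total service cost 192.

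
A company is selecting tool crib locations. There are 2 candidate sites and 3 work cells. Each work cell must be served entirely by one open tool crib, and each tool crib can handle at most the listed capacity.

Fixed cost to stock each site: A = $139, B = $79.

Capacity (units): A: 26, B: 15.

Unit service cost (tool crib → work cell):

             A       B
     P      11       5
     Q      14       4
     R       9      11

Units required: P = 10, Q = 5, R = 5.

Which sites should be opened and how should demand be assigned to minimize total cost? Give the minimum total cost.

Open {A, B}: P→B 5·10=50, Q→B 4·5=20, R→A 9·5=45.
Loads: A carries 5/26, B carries 15/15. Service 115; fixed 218; total 333.
Next best feasible plan costs 364.

Minimum total cost: 333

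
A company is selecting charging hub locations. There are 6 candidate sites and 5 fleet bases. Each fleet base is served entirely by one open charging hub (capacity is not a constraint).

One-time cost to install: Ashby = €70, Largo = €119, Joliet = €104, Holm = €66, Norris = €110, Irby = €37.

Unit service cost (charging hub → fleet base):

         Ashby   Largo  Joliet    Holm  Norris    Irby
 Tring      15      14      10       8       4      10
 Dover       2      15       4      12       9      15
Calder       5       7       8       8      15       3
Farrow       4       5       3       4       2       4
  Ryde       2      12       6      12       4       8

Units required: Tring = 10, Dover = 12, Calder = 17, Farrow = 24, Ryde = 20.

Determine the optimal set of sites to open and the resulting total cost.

For any fixed open set, each fleet base goes to its cheapest open site; total = fixed + service.
{Ashby, Norris}: Tring→Norris 4·10=40, Dover→Ashby 2·12=24, Calder→Ashby 5·17=85, Farrow→Norris 2·24=48, Ryde→Ashby 2·20=40. Service 237; fixed 180; total 417.
{Ashby, Irby}: service 311 + fixed 107 = 418
{Ashby, Norris, Irby}: Tring→Norris 4·10=40, Dover→Ashby 2·12=24, Calder→Irby 3·17=51, Farrow→Norris 2·24=48, Ryde→Ashby 2·20=40. Service 203; fixed 217; total 420.
{Ashby, Largo, Joliet, Holm, Norris, Irby}: service 203 + fixed 506 = 709
No other subset beats 417.

Open Ashby and Norris; minimum total cost 417.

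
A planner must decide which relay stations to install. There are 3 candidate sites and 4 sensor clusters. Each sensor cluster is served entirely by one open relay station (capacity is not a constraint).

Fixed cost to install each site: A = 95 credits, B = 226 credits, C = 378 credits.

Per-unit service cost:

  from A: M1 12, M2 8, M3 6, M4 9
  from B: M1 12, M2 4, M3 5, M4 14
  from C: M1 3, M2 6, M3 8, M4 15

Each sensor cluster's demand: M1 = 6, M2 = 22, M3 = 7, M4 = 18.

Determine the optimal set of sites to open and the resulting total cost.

Open A only; minimum total cost 547.

For any fixed open set, each sensor cluster goes to its cheapest open site; total = fixed + service.
{A}: M1→A 12·6=72, M2→A 8·22=176, M3→A 6·7=42, M4→A 9·18=162. Service 452; fixed 95; total 547.
{B}: M1→B 12·6=72, M2→B 4·22=88, M3→B 5·7=35, M4→B 14·18=252. Service 447; fixed 226; total 673.
{A, B}: M1→A 12·6=72, M2→B 4·22=88, M3→B 5·7=35, M4→A 9·18=162. Service 357; fixed 321; total 678.
{A, B, C}: service 303 + fixed 699 = 1002
No other subset beats 547.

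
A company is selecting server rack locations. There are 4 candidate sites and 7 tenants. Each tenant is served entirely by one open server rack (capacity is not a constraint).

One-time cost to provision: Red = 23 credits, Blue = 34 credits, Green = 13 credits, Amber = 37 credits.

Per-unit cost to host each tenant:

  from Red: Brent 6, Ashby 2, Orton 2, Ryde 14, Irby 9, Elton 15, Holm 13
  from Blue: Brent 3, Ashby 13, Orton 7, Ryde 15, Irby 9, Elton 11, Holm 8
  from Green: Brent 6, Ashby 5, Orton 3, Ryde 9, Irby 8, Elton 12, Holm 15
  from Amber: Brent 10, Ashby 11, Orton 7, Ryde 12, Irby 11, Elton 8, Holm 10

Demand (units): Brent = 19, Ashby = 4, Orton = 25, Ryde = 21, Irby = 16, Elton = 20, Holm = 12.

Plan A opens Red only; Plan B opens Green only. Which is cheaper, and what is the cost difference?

Plan A: {Red}: Brent→Red 6·19=114, Ashby→Red 2·4=8, Orton→Red 2·25=50, Ryde→Red 14·21=294, Irby→Red 9·16=144, Elton→Red 15·20=300, Holm→Red 13·12=156. Service 1066; fixed 23; total 1089.
Plan B: {Green}: Brent→Green 6·19=114, Ashby→Green 5·4=20, Orton→Green 3·25=75, Ryde→Green 9·21=189, Irby→Green 8·16=128, Elton→Green 12·20=240, Holm→Green 15·12=180. Service 946; fixed 13; total 959.
Difference: |1089 − 959| = 130.

Plan B is cheaper by 130.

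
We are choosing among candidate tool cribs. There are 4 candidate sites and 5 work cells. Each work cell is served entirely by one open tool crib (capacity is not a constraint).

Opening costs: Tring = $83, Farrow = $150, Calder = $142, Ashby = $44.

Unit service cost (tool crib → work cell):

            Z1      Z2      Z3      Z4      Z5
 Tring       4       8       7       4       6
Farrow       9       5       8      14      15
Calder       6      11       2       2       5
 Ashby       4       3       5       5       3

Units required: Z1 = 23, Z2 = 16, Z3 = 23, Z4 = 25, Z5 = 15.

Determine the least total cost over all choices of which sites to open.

Minimum total cost: 467

For any fixed open set, each work cell goes to its cheapest open site; total = fixed + service.
{Calder, Ashby}: Z1→Ashby 4·23=92, Z2→Ashby 3·16=48, Z3→Calder 2·23=46, Z4→Calder 2·25=50, Z5→Ashby 3·15=45. Service 281; fixed 186; total 467.
{Ashby}: service 425 + fixed 44 = 469
{Tring, Ashby}: Z1→Tring 4·23=92, Z2→Ashby 3·16=48, Z3→Ashby 5·23=115, Z4→Tring 4·25=100, Z5→Ashby 3·15=45. Service 400; fixed 127; total 527.
{Tring, Farrow, Calder, Ashby}: service 281 + fixed 419 = 700
No other subset beats 467.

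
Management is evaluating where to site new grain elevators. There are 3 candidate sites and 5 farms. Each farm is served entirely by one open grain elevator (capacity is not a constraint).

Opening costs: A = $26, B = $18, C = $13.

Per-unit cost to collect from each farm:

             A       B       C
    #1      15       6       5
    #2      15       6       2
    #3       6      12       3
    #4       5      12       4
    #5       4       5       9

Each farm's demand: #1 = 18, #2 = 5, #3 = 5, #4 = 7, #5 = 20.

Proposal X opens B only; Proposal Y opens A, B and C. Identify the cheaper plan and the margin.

Proposal Y is cheaper by 120.

Proposal X: {B}: #1→B 6·18=108, #2→B 6·5=30, #3→B 12·5=60, #4→B 12·7=84, #5→B 5·20=100. Service 382; fixed 18; total 400.
Proposal Y: {A, B, C}: #1→C 5·18=90, #2→C 2·5=10, #3→C 3·5=15, #4→C 4·7=28, #5→A 4·20=80. Service 223; fixed 57; total 280.
Difference: |400 − 280| = 120.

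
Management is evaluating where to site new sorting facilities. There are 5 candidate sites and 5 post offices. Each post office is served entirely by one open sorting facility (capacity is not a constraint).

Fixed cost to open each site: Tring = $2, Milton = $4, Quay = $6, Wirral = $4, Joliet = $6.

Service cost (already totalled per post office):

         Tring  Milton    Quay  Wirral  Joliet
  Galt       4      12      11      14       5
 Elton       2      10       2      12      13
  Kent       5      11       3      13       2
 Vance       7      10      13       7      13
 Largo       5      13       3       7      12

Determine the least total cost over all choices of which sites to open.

For any fixed open set, each post office goes to its cheapest open site; total = fixed + service.
{Tring}: Galt→Tring 4, Elton→Tring 2, Kent→Tring 5, Vance→Tring 7, Largo→Tring 5. Service 23; fixed 2; total 25.
{Tring, Quay}: service 19 + fixed 8 = 27
{Tring, Joliet}: Galt→Tring 4, Elton→Tring 2, Kent→Joliet 2, Vance→Tring 7, Largo→Tring 5. Service 20; fixed 8; total 28.
{Tring, Milton, Quay, Wirral, Joliet}: Galt→Tring 4, Elton→Tring 2, Kent→Joliet 2, Vance→Tring 7, Largo→Quay 3. Service 18; fixed 22; total 40.
No other subset beats 25.

Minimum total cost: 25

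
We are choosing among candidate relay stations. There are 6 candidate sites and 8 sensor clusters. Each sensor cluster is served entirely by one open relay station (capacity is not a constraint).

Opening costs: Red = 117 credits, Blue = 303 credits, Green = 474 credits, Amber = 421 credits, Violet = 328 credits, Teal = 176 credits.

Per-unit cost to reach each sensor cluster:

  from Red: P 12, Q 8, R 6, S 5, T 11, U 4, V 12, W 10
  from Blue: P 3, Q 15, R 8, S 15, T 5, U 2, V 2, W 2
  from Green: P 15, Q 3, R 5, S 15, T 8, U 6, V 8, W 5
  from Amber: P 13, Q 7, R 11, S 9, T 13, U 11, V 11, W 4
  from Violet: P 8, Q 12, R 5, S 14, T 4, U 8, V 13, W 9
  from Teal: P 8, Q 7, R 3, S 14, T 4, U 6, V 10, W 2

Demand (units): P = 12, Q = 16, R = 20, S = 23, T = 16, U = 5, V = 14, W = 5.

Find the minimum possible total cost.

Minimum total cost: 910

For any fixed open set, each sensor cluster goes to its cheapest open site; total = fixed + service.
{Red, Teal}: P→Teal 8·12=96, Q→Teal 7·16=112, R→Teal 3·20=60, S→Red 5·23=115, T→Teal 4·16=64, U→Red 4·5=20, V→Teal 10·14=140, W→Teal 2·5=10. Service 617; fixed 293; total 910.
{Red, Blue}: P→Blue 3·12=36, Q→Red 8·16=128, R→Red 6·20=120, S→Red 5·23=115, T→Blue 5·16=80, U→Blue 2·5=10, V→Blue 2·14=28, W→Blue 2·5=10. Service 527; fixed 420; total 947.
{Teal}: service 834 + fixed 176 = 1010
{Red, Blue, Green, Amber, Violet, Teal}: service 371 + fixed 1819 = 2190
No other subset beats 910.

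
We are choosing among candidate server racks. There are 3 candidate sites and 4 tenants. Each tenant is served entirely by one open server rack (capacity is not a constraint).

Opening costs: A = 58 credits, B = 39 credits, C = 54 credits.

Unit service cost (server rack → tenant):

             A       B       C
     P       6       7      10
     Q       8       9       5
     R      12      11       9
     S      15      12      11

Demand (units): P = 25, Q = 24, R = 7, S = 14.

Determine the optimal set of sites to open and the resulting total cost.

For any fixed open set, each tenant goes to its cheapest open site; total = fixed + service.
{A, C}: P→A 6·25=150, Q→C 5·24=120, R→C 9·7=63, S→C 11·14=154. Service 487; fixed 112; total 599.
{B, C}: P→B 7·25=175, Q→C 5·24=120, R→C 9·7=63, S→C 11·14=154. Service 512; fixed 93; total 605.
{A, B, C}: P→A 6·25=150, Q→C 5·24=120, R→C 9·7=63, S→C 11·14=154. Service 487; fixed 151; total 638.
{B}: service 636 + fixed 39 = 675
No other subset beats 599.

Open A and C; minimum total cost 599.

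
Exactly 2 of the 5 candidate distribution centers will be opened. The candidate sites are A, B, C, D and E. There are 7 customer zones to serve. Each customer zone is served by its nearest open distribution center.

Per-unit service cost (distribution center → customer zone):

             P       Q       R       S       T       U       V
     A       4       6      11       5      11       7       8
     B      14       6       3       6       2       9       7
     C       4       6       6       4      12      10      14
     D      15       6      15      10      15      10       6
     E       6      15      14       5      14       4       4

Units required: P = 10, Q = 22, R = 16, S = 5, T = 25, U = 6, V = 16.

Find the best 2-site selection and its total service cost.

Choose B and E; total service cost 403.

With exactly 2 open, each customer zone uses its cheapest among the chosen.
{B, E}: P→E 6·10=60, Q→B 6·22=132, R→B 3·16=48, S→E 5·5=25, T→B 2·25=50, U→E 4·6=24, V→E 4·16=64. Service cost 403.
{A, B}: service cost 449
{B, C}: service cost 456
Among all 10 size-2 choices, {B, E} is lowest.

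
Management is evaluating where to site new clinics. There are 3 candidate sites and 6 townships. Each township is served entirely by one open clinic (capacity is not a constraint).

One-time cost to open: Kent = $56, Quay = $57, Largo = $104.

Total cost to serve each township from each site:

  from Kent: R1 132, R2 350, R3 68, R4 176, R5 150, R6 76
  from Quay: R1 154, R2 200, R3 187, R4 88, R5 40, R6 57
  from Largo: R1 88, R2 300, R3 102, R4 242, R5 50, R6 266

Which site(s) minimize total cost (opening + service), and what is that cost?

For any fixed open set, each township goes to its cheapest open site; total = fixed + service.
{Kent, Quay}: R1→Kent 132, R2→Quay 200, R3→Kent 68, R4→Quay 88, R5→Quay 40, R6→Quay 57. Service 585; fixed 113; total 698.
{Quay, Largo}: service 575 + fixed 161 = 736
{Kent, Quay, Largo}: R1→Largo 88, R2→Quay 200, R3→Kent 68, R4→Quay 88, R5→Quay 40, R6→Quay 57. Service 541; fixed 217; total 758.
{Kent}: R1→Kent 132, R2→Kent 350, R3→Kent 68, R4→Kent 176, R5→Kent 150, R6→Kent 76. Service 952; fixed 56; total 1008.
No other subset beats 698.

Open Kent and Quay; minimum total cost 698.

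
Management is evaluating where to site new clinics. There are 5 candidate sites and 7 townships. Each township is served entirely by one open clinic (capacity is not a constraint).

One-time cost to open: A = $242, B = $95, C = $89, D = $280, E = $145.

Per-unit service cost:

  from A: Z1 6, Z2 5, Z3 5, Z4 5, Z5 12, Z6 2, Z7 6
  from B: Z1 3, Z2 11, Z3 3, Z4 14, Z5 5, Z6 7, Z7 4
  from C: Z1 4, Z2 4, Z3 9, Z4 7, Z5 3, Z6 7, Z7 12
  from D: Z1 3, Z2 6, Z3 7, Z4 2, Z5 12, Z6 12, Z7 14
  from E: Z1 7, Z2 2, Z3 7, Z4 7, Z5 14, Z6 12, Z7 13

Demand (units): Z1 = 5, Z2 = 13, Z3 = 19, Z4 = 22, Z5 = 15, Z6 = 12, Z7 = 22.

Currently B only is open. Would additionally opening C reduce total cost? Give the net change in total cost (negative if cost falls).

Current service cost with {B}: 770.
Adding C: each township re-picks its cheapest; new service cost 495, saving 275.
Extra fixed cost: 89. Net change = 89 − 275 = -186.
(Totals: 865 → 679.)

Yes — net change −186 (cost falls by 186).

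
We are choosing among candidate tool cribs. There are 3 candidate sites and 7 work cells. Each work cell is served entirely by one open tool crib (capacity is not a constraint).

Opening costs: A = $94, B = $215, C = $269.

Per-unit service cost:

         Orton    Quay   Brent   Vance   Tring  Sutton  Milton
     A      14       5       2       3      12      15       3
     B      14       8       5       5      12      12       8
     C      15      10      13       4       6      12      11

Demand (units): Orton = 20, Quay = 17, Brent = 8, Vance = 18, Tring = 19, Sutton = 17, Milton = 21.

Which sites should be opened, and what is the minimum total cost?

Open A only; minimum total cost 1075.

For any fixed open set, each work cell goes to its cheapest open site; total = fixed + service.
{A}: Orton→A 14·20=280, Quay→A 5·17=85, Brent→A 2·8=16, Vance→A 3·18=54, Tring→A 12·19=228, Sutton→A 15·17=255, Milton→A 3·21=63. Service 981; fixed 94; total 1075.
{A, C}: Orton→A 14·20=280, Quay→A 5·17=85, Brent→A 2·8=16, Vance→A 3·18=54, Tring→C 6·19=114, Sutton→C 12·17=204, Milton→A 3·21=63. Service 816; fixed 363; total 1179.
{A, B}: service 930 + fixed 309 = 1239
{A, B, C}: service 816 + fixed 578 = 1394
No other subset beats 1075.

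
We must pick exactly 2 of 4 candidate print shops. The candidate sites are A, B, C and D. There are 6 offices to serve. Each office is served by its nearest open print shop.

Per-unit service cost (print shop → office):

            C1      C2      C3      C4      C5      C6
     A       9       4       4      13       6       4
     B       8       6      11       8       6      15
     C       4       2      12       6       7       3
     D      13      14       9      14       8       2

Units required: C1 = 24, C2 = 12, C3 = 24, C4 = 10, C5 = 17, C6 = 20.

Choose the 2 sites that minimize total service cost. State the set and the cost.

With exactly 2 open, each office uses its cheapest among the chosen.
{A, C}: C1→C 4·24=96, C2→C 2·12=24, C3→A 4·24=96, C4→C 6·10=60, C5→A 6·17=102, C6→C 3·20=60. Service cost 438.
{C, D}: service cost 555
{A, B}: service cost 598
Among all 6 size-2 choices, {A, C} is lowest.

Choose A and C; total service cost 438.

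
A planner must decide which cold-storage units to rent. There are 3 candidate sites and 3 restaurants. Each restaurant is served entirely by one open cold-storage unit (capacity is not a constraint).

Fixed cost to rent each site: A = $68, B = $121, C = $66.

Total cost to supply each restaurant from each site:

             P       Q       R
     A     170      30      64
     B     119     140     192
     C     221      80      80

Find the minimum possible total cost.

Minimum total cost: 332

For any fixed open set, each restaurant goes to its cheapest open site; total = fixed + service.
{A}: P→A 170, Q→A 30, R→A 64. Service 264; fixed 68; total 332.
{A, C}: service 264 + fixed 134 = 398
{A, B}: P→B 119, Q→A 30, R→A 64. Service 213; fixed 189; total 402.
{A, B, C}: P→B 119, Q→A 30, R→A 64. Service 213; fixed 255; total 468.
No other subset beats 332.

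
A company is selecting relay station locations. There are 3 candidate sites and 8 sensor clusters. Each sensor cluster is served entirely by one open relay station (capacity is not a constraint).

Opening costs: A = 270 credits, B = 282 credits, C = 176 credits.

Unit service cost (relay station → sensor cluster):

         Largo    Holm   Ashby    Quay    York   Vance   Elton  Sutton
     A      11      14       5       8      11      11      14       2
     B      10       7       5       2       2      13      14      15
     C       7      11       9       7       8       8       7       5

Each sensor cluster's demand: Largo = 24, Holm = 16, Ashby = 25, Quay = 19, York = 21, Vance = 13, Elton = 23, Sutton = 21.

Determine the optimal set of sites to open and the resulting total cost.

Open B and C; minimum total cost 1313.

For any fixed open set, each sensor cluster goes to its cheapest open site; total = fixed + service.
{B, C}: Largo→C 7·24=168, Holm→B 7·16=112, Ashby→B 5·25=125, Quay→B 2·19=38, York→B 2·21=42, Vance→C 8·13=104, Elton→C 7·23=161, Sutton→C 5·21=105. Service 855; fixed 458; total 1313.
{C}: Largo→C 7·24=168, Holm→C 11·16=176, Ashby→C 9·25=225, Quay→C 7·19=133, York→C 8·21=168, Vance→C 8·13=104, Elton→C 7·23=161, Sutton→C 5·21=105. Service 1240; fixed 176; total 1416.
{A, B, C}: service 792 + fixed 728 = 1520
No other subset beats 1313.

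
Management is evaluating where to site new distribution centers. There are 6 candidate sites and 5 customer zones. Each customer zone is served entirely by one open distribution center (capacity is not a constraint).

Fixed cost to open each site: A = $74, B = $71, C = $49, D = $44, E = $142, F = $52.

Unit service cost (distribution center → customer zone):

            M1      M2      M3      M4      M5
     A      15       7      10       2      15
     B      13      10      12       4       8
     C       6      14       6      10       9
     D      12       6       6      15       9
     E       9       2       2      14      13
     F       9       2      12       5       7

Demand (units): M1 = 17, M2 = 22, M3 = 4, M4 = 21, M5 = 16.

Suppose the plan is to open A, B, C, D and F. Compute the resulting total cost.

Each customer zone is assigned to its cheapest site among the open ones.
{A, B, C, D, F}: M1→C 6·17=102, M2→F 2·22=44, M3→C 6·4=24, M4→A 2·21=42, M5→F 7·16=112. Service 324; fixed 290; total 614.

Total cost: 614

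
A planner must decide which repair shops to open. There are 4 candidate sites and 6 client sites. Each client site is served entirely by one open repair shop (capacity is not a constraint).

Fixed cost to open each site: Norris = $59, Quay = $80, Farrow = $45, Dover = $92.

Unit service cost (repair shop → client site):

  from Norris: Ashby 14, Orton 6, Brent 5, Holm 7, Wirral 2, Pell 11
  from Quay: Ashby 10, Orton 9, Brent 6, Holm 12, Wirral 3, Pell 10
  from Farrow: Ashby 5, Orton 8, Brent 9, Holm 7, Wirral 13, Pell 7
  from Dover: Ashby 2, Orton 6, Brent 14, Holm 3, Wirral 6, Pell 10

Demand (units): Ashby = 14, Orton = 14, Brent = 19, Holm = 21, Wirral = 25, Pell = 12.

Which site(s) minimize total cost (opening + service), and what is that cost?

For any fixed open set, each client site goes to its cheapest open site; total = fixed + service.
{Norris, Dover}: Ashby→Dover 2·14=28, Orton→Norris 6·14=84, Brent→Norris 5·19=95, Holm→Dover 3·21=63, Wirral→Norris 2·25=50, Pell→Dover 10·12=120. Service 440; fixed 151; total 591.
{Norris, Farrow, Dover}: service 404 + fixed 196 = 600
{Norris, Farrow}: Ashby→Farrow 5·14=70, Orton→Norris 6·14=84, Brent→Norris 5·19=95, Holm→Norris 7·21=147, Wirral→Norris 2·25=50, Pell→Farrow 7·12=84. Service 530; fixed 104; total 634.
{Norris, Quay, Farrow, Dover}: service 404 + fixed 276 = 680
No other subset beats 591.

Open Norris and Dover; minimum total cost 591.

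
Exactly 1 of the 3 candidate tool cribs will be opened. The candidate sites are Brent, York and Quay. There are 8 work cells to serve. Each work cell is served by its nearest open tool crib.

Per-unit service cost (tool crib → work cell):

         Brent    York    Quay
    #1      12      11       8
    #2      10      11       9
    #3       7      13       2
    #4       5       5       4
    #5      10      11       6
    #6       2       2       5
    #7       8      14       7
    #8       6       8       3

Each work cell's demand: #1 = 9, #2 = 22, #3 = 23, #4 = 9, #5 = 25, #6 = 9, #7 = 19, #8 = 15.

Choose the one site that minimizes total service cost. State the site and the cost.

Choose Quay only; total service cost 725.

With exactly 1 open, each work cell uses its cheapest among the chosen.
{Quay}: #1→Quay 8·9=72, #2→Quay 9·22=198, #3→Quay 2·23=46, #4→Quay 4·9=36, #5→Quay 6·25=150, #6→Quay 5·9=45, #7→Quay 7·19=133, #8→Quay 3·15=45. Service cost 725.
{Brent}: service cost 1044
{York}: service cost 1364
Among all 3 size-1 choices, {Quay} is lowest.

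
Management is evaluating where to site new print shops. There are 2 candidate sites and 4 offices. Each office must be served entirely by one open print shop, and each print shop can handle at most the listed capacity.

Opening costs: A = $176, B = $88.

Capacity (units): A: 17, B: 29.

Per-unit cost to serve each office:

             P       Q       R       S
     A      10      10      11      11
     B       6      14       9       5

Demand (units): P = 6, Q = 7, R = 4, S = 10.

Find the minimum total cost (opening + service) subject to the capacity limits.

Open {B}: P→B 6·6=36, Q→B 14·7=98, R→B 9·4=36, S→B 5·10=50.
Loads: B carries 27/29. Service 220; fixed 88; total 308.
Next best feasible plan costs 456.

Minimum total cost: 308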